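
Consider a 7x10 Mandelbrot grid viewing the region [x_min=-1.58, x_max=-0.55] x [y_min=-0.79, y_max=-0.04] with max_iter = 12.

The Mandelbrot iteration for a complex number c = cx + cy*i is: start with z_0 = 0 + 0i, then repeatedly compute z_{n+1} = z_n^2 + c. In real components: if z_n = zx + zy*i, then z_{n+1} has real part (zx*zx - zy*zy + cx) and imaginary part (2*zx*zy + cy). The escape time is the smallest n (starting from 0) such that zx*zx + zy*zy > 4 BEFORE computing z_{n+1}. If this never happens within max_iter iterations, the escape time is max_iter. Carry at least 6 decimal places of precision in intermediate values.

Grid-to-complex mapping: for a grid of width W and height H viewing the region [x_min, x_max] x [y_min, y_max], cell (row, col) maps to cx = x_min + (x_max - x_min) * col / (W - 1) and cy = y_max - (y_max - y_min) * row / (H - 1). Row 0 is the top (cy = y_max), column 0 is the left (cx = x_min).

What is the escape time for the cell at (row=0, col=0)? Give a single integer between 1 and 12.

Answer: 8

Derivation:
z_0 = 0 + 0i, c = -1.5800 + -0.0400i
Iter 1: z = -1.5800 + -0.0400i, |z|^2 = 2.4980
Iter 2: z = 0.9148 + 0.0864i, |z|^2 = 0.8443
Iter 3: z = -0.7506 + 0.1181i, |z|^2 = 0.5774
Iter 4: z = -1.0305 + -0.2173i, |z|^2 = 1.1092
Iter 5: z = -0.5652 + 0.4078i, |z|^2 = 0.4857
Iter 6: z = -1.4268 + -0.5010i, |z|^2 = 2.2868
Iter 7: z = 0.2049 + 1.3896i, |z|^2 = 1.9729
Iter 8: z = -3.4690 + 0.5294i, |z|^2 = 12.3140
Escaped at iteration 8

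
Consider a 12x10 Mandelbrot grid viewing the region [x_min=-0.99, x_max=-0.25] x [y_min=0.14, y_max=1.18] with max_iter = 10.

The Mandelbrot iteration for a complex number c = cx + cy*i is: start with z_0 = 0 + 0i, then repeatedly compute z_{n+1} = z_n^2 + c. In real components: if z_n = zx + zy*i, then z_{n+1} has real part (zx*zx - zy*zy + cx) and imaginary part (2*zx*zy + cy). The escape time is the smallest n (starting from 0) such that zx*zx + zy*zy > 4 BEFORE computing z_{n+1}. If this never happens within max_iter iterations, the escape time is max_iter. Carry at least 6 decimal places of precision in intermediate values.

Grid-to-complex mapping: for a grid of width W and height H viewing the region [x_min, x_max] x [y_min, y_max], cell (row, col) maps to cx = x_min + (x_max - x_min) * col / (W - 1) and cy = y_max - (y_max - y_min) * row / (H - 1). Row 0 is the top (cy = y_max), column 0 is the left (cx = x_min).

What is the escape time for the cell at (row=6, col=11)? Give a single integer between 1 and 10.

Answer: 10

Derivation:
z_0 = 0 + 0i, c = -0.2500 + 0.4867i
Iter 1: z = -0.2500 + 0.4867i, |z|^2 = 0.2993
Iter 2: z = -0.4243 + 0.2433i, |z|^2 = 0.2393
Iter 3: z = -0.1291 + 0.2802i, |z|^2 = 0.0952
Iter 4: z = -0.3118 + 0.4143i, |z|^2 = 0.2689
Iter 5: z = -0.3244 + 0.2283i, |z|^2 = 0.1574
Iter 6: z = -0.1969 + 0.3385i, |z|^2 = 0.1534
Iter 7: z = -0.3258 + 0.3534i, |z|^2 = 0.2311
Iter 8: z = -0.2687 + 0.2564i, |z|^2 = 0.1379
Iter 9: z = -0.2435 + 0.3489i, |z|^2 = 0.1810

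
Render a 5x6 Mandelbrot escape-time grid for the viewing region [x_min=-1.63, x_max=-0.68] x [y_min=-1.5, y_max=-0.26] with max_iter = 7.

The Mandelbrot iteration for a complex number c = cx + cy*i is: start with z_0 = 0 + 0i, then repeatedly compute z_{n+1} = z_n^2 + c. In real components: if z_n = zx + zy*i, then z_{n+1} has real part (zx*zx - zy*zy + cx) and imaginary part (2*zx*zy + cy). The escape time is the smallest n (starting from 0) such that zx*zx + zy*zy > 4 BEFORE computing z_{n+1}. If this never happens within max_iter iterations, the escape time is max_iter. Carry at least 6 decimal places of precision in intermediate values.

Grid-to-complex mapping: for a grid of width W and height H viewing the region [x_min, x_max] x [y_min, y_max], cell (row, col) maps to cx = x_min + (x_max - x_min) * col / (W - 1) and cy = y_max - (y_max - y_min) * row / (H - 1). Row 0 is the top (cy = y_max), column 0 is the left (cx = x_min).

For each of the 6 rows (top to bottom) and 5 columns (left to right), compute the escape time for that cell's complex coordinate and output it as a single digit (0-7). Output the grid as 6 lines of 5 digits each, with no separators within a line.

(row=0, col=0): c = -1.6300 + -0.2600i → escape time 4
(row=0, col=1): c = -1.3925 + -0.2600i → escape time 5
(row=0, col=2): c = -1.1550 + -0.2600i → escape time 7
(row=0, col=3): c = -0.9175 + -0.2600i → escape time 7
(row=0, col=4): c = -0.6800 + -0.2600i → escape time 7
(row=1, col=0): c = -1.6300 + -0.5080i → escape time 3
(row=1, col=1): c = -1.3925 + -0.5080i → escape time 3
(row=1, col=2): c = -1.1550 + -0.5080i → escape time 5
(row=1, col=3): c = -0.9175 + -0.5080i → escape time 5
(row=1, col=4): c = -0.6800 + -0.5080i → escape time 7
(row=2, col=0): c = -1.6300 + -0.7560i → escape time 3
(row=2, col=1): c = -1.3925 + -0.7560i → escape time 3
(row=2, col=2): c = -1.1550 + -0.7560i → escape time 3
(row=2, col=3): c = -0.9175 + -0.7560i → escape time 4
(row=2, col=4): c = -0.6800 + -0.7560i → escape time 4
(row=3, col=0): c = -1.6300 + -1.0040i → escape time 2
(row=3, col=1): c = -1.3925 + -1.0040i → escape time 3
(row=3, col=2): c = -1.1550 + -1.0040i → escape time 3
(row=3, col=3): c = -0.9175 + -1.0040i → escape time 3
(row=3, col=4): c = -0.6800 + -1.0040i → escape time 3
(row=4, col=0): c = -1.6300 + -1.2520i → escape time 1
(row=4, col=1): c = -1.3925 + -1.2520i → escape time 2
(row=4, col=2): c = -1.1550 + -1.2520i → escape time 2
(row=4, col=3): c = -0.9175 + -1.2520i → escape time 3
(row=4, col=4): c = -0.6800 + -1.2520i → escape time 3
(row=5, col=0): c = -1.6300 + -1.5000i → escape time 1
(row=5, col=1): c = -1.3925 + -1.5000i → escape time 1
(row=5, col=2): c = -1.1550 + -1.5000i → escape time 2
(row=5, col=3): c = -0.9175 + -1.5000i → escape time 2
(row=5, col=4): c = -0.6800 + -1.5000i → escape time 2

Answer: 45777
33557
33344
23333
12233
11222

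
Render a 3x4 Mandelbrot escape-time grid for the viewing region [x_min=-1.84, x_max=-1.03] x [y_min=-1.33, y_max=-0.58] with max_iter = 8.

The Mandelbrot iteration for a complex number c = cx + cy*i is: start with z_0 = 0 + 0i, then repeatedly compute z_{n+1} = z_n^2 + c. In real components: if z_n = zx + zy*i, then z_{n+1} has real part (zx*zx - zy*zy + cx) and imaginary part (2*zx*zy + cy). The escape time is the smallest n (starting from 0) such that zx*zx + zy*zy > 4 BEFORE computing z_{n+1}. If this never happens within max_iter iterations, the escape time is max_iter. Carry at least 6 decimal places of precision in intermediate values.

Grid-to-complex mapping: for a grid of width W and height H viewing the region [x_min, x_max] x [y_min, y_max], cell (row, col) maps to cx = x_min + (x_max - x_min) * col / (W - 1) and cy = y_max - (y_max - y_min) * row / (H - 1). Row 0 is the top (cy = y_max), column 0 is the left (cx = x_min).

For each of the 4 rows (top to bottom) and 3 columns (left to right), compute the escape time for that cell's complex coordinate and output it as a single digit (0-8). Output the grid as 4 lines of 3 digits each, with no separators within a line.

Answer: 335
133
123
122

Derivation:
(row=0, col=0): c = -1.8400 + -0.5800i → escape time 3
(row=0, col=1): c = -1.4350 + -0.5800i → escape time 3
(row=0, col=2): c = -1.0300 + -0.5800i → escape time 5
(row=1, col=0): c = -1.8400 + -0.8300i → escape time 1
(row=1, col=1): c = -1.4350 + -0.8300i → escape time 3
(row=1, col=2): c = -1.0300 + -0.8300i → escape time 3
(row=2, col=0): c = -1.8400 + -1.0800i → escape time 1
(row=2, col=1): c = -1.4350 + -1.0800i → escape time 2
(row=2, col=2): c = -1.0300 + -1.0800i → escape time 3
(row=3, col=0): c = -1.8400 + -1.3300i → escape time 1
(row=3, col=1): c = -1.4350 + -1.3300i → escape time 2
(row=3, col=2): c = -1.0300 + -1.3300i → escape time 2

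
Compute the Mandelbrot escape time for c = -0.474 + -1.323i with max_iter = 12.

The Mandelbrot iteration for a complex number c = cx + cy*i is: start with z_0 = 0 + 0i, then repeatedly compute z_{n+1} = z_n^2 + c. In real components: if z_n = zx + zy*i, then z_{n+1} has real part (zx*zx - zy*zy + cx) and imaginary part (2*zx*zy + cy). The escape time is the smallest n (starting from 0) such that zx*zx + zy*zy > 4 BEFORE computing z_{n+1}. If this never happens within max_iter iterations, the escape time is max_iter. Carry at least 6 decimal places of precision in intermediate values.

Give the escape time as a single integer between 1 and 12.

z_0 = 0 + 0i, c = -0.4740 + -1.3230i
Iter 1: z = -0.4740 + -1.3230i, |z|^2 = 1.9750
Iter 2: z = -1.9997 + -0.0688i, |z|^2 = 4.0033
Escaped at iteration 2

Answer: 2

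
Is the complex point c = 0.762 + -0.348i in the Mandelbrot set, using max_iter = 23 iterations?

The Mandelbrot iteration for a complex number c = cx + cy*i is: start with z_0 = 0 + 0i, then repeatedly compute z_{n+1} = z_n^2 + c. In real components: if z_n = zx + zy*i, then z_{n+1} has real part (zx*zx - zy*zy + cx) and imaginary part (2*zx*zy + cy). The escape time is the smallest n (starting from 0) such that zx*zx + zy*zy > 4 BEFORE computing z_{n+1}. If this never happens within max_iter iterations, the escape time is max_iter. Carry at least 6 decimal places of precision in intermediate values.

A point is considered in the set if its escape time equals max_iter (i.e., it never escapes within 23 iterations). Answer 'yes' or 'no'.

z_0 = 0 + 0i, c = 0.7620 + -0.3480i
Iter 1: z = 0.7620 + -0.3480i, |z|^2 = 0.7017
Iter 2: z = 1.2215 + -0.8784i, |z|^2 = 2.2637
Iter 3: z = 1.4827 + -2.4939i, |z|^2 = 8.4177
Escaped at iteration 3

Answer: no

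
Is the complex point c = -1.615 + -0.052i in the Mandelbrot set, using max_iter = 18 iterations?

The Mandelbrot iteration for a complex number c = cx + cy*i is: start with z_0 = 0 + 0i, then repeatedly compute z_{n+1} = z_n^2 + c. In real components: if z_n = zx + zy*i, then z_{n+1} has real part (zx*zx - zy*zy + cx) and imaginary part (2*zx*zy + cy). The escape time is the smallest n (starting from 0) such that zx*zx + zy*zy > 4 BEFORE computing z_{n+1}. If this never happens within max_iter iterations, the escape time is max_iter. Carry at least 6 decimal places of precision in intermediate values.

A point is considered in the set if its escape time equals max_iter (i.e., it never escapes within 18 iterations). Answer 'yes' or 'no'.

Answer: no

Derivation:
z_0 = 0 + 0i, c = -1.6150 + -0.0520i
Iter 1: z = -1.6150 + -0.0520i, |z|^2 = 2.6109
Iter 2: z = 0.9905 + 0.1160i, |z|^2 = 0.9946
Iter 3: z = -0.6473 + 0.1777i, |z|^2 = 0.4506
Iter 4: z = -1.2276 + -0.2821i, |z|^2 = 1.5865
Iter 5: z = -0.1876 + 0.6406i, |z|^2 = 0.4455
Iter 6: z = -1.9901 + -0.2924i, |z|^2 = 4.0460
Escaped at iteration 6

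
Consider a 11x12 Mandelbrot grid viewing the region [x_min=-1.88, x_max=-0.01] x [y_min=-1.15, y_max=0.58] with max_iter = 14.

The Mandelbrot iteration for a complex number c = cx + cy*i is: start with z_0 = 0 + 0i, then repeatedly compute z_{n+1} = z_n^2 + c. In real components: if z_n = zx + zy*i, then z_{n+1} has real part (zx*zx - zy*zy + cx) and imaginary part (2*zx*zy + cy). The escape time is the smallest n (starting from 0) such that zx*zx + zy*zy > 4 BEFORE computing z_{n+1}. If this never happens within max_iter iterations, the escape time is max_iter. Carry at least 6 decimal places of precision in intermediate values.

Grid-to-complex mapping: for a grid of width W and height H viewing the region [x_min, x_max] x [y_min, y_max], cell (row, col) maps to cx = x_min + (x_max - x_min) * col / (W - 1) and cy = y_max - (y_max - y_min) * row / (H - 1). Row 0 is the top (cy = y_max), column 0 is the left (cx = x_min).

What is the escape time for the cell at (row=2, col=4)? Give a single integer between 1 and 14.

z_0 = 0 + 0i, c = -1.1320 + 0.2655i
Iter 1: z = -1.1320 + 0.2655i, |z|^2 = 1.3519
Iter 2: z = 0.0790 + -0.3355i, |z|^2 = 0.1188
Iter 3: z = -1.2383 + 0.2125i, |z|^2 = 1.5787
Iter 4: z = 0.3564 + -0.2608i, |z|^2 = 0.1950
Iter 5: z = -1.0730 + 0.0796i, |z|^2 = 1.1577
Iter 6: z = 0.0130 + 0.0946i, |z|^2 = 0.0091
Iter 7: z = -1.1408 + 0.2679i, |z|^2 = 1.3732
Iter 8: z = 0.0976 + -0.3458i, |z|^2 = 0.1291
Iter 9: z = -1.2421 + 0.1979i, |z|^2 = 1.5819
Iter 10: z = 0.3715 + -0.2263i, |z|^2 = 0.1892
Iter 11: z = -1.0452 + 0.0973i, |z|^2 = 1.1018
Iter 12: z = -0.0491 + 0.0620i, |z|^2 = 0.0063
Iter 13: z = -1.1334 + 0.2594i, |z|^2 = 1.3519

Answer: 14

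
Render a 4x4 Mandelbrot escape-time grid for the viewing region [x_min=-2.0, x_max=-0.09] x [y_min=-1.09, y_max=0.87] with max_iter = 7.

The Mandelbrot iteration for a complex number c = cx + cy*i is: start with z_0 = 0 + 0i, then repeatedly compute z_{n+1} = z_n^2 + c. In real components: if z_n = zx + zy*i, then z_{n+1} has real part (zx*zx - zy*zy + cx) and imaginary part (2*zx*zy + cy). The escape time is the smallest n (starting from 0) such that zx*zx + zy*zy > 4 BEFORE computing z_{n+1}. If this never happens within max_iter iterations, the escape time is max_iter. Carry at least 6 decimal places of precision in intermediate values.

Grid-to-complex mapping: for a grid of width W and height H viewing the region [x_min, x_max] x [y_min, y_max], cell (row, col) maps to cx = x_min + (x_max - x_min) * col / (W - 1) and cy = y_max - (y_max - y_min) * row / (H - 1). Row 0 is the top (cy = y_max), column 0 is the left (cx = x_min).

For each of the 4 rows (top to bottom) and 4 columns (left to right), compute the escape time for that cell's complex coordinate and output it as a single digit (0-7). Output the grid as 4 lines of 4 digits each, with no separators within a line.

(row=0, col=0): c = -2.0000 + 0.8700i → escape time 1
(row=0, col=1): c = -1.3633 + 0.8700i → escape time 3
(row=0, col=2): c = -0.7267 + 0.8700i → escape time 4
(row=0, col=3): c = -0.0900 + 0.8700i → escape time 7
(row=1, col=0): c = -2.0000 + 0.2167i → escape time 1
(row=1, col=1): c = -1.3633 + 0.2167i → escape time 7
(row=1, col=2): c = -0.7267 + 0.2167i → escape time 7
(row=1, col=3): c = -0.0900 + 0.2167i → escape time 7
(row=2, col=0): c = -2.0000 + -0.4367i → escape time 1
(row=2, col=1): c = -1.3633 + -0.4367i → escape time 4
(row=2, col=2): c = -0.7267 + -0.4367i → escape time 7
(row=2, col=3): c = -0.0900 + -0.4367i → escape time 7
(row=3, col=0): c = -2.0000 + -1.0900i → escape time 1
(row=3, col=1): c = -1.3633 + -1.0900i → escape time 2
(row=3, col=2): c = -0.7267 + -1.0900i → escape time 3
(row=3, col=3): c = -0.0900 + -1.0900i → escape time 5

Answer: 1347
1777
1477
1235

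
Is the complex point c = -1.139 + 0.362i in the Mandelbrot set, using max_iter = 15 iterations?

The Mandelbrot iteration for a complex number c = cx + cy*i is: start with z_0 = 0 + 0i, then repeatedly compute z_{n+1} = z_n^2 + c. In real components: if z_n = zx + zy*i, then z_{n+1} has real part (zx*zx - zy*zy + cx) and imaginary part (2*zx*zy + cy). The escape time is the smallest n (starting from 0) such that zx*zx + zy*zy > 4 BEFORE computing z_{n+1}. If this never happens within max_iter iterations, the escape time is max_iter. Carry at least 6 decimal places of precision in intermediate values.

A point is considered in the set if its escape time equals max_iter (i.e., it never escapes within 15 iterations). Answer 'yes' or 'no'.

Answer: no

Derivation:
z_0 = 0 + 0i, c = -1.1390 + 0.3620i
Iter 1: z = -1.1390 + 0.3620i, |z|^2 = 1.4284
Iter 2: z = 0.0273 + -0.4626i, |z|^2 = 0.2148
Iter 3: z = -1.3523 + 0.3368i, |z|^2 = 1.9421
Iter 4: z = 0.5763 + -0.5488i, |z|^2 = 0.6333
Iter 5: z = -1.1081 + -0.2705i, |z|^2 = 1.3010
Iter 6: z = 0.0157 + 0.9615i, |z|^2 = 0.9247
Iter 7: z = -2.0633 + 0.3921i, |z|^2 = 4.4108
Escaped at iteration 7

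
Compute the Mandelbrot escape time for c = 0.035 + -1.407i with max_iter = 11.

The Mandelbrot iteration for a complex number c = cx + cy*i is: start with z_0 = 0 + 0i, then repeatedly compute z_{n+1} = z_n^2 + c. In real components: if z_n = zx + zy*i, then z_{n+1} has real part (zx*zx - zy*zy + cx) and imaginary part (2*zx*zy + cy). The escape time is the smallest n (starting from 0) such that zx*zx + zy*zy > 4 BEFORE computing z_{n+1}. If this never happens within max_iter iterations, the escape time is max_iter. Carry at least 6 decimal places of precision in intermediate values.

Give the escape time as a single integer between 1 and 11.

Answer: 2

Derivation:
z_0 = 0 + 0i, c = 0.0350 + -1.4070i
Iter 1: z = 0.0350 + -1.4070i, |z|^2 = 1.9809
Iter 2: z = -1.9434 + -1.5055i, |z|^2 = 6.0434
Escaped at iteration 2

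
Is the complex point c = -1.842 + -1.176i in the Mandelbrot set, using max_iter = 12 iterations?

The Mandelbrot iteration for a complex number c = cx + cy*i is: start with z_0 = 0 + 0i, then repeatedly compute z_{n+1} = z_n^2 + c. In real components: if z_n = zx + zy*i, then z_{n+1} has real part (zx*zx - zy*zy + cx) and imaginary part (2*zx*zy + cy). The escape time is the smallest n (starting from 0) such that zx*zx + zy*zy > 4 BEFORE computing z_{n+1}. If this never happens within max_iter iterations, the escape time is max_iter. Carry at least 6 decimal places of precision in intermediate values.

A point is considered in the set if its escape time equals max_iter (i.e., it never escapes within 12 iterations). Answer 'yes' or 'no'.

Answer: no

Derivation:
z_0 = 0 + 0i, c = -1.8420 + -1.1760i
Iter 1: z = -1.8420 + -1.1760i, |z|^2 = 4.7759
Escaped at iteration 1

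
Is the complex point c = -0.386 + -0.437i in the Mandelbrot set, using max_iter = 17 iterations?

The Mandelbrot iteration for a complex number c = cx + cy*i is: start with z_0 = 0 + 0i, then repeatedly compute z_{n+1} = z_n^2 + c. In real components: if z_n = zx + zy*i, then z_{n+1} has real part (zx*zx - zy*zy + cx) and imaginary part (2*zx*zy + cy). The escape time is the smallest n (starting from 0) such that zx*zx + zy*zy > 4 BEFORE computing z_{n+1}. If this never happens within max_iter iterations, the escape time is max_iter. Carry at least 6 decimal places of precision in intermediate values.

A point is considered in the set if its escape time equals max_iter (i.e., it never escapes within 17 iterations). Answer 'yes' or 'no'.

Answer: yes

Derivation:
z_0 = 0 + 0i, c = -0.3860 + -0.4370i
Iter 1: z = -0.3860 + -0.4370i, |z|^2 = 0.3400
Iter 2: z = -0.4280 + -0.0996i, |z|^2 = 0.1931
Iter 3: z = -0.2128 + -0.3517i, |z|^2 = 0.1690
Iter 4: z = -0.4644 + -0.2873i, |z|^2 = 0.2983
Iter 5: z = -0.2529 + -0.1701i, |z|^2 = 0.0929
Iter 6: z = -0.3510 + -0.3510i, |z|^2 = 0.2464
Iter 7: z = -0.3860 + -0.1906i, |z|^2 = 0.1853
Iter 8: z = -0.2734 + -0.2898i, |z|^2 = 0.1587
Iter 9: z = -0.3953 + -0.2785i, |z|^2 = 0.2338
Iter 10: z = -0.3073 + -0.2168i, |z|^2 = 0.1414
Iter 11: z = -0.3385 + -0.3037i, |z|^2 = 0.2069
Iter 12: z = -0.3636 + -0.2313i, |z|^2 = 0.1858
Iter 13: z = -0.3073 + -0.2688i, |z|^2 = 0.1666
Iter 14: z = -0.3638 + -0.2718i, |z|^2 = 0.2063
Iter 15: z = -0.3275 + -0.2392i, |z|^2 = 0.1645
Iter 16: z = -0.3359 + -0.2803i, |z|^2 = 0.1914
Did not escape in 17 iterations → in set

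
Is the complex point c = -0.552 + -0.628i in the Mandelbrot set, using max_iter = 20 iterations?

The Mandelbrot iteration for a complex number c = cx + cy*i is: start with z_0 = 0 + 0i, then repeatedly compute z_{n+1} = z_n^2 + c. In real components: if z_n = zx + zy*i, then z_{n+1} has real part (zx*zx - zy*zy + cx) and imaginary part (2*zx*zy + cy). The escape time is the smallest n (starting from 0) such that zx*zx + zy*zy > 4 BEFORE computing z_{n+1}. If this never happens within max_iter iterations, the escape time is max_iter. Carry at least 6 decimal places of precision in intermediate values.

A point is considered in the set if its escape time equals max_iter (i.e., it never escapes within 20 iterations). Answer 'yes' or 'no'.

Answer: yes

Derivation:
z_0 = 0 + 0i, c = -0.5520 + -0.6280i
Iter 1: z = -0.5520 + -0.6280i, |z|^2 = 0.6991
Iter 2: z = -0.6417 + 0.0653i, |z|^2 = 0.4160
Iter 3: z = -0.1445 + -0.7118i, |z|^2 = 0.5276
Iter 4: z = -1.0378 + -0.4223i, |z|^2 = 1.2553
Iter 5: z = 0.3467 + 0.2485i, |z|^2 = 0.1819
Iter 6: z = -0.4935 + -0.4557i, |z|^2 = 0.4512
Iter 7: z = -0.5161 + -0.1782i, |z|^2 = 0.2981
Iter 8: z = -0.3174 + -0.4441i, |z|^2 = 0.2979
Iter 9: z = -0.6484 + -0.3461i, |z|^2 = 0.5403
Iter 10: z = -0.2513 + -0.1791i, |z|^2 = 0.0952
Iter 11: z = -0.5209 + -0.5380i, |z|^2 = 0.5608
Iter 12: z = -0.5701 + -0.0675i, |z|^2 = 0.3295
Iter 13: z = -0.2316 + -0.5510i, |z|^2 = 0.3573
Iter 14: z = -0.8020 + -0.3728i, |z|^2 = 0.7822
Iter 15: z = -0.0478 + -0.0301i, |z|^2 = 0.0032
Iter 16: z = -0.5506 + -0.6251i, |z|^2 = 0.6940
Iter 17: z = -0.6396 + 0.0604i, |z|^2 = 0.4127
Iter 18: z = -0.1466 + -0.7053i, |z|^2 = 0.5189
Iter 19: z = -1.0279 + -0.4213i, |z|^2 = 1.2341
Did not escape in 20 iterations → in set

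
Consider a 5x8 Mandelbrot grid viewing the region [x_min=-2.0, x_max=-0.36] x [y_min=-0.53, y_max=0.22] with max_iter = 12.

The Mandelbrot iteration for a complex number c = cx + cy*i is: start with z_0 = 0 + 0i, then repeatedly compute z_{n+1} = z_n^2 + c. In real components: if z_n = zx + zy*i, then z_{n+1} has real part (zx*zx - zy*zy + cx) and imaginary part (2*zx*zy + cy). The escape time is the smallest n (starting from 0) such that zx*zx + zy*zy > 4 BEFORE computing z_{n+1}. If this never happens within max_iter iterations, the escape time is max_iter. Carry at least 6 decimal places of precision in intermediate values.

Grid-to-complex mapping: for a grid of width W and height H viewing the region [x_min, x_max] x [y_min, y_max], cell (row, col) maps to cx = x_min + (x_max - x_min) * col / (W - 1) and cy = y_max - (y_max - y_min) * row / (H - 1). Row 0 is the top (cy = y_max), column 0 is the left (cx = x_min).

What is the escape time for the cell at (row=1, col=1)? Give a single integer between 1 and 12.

z_0 = 0 + 0i, c = -1.5900 + 0.1129i
Iter 1: z = -1.5900 + 0.1129i, |z|^2 = 2.5408
Iter 2: z = 0.9254 + -0.2460i, |z|^2 = 0.9168
Iter 3: z = -0.7942 + -0.3425i, |z|^2 = 0.7481
Iter 4: z = -1.0765 + 0.6569i, |z|^2 = 1.5903
Iter 5: z = -0.8627 + -1.3014i, |z|^2 = 2.4377
Iter 6: z = -2.5393 + 2.3581i, |z|^2 = 12.0089
Escaped at iteration 6

Answer: 6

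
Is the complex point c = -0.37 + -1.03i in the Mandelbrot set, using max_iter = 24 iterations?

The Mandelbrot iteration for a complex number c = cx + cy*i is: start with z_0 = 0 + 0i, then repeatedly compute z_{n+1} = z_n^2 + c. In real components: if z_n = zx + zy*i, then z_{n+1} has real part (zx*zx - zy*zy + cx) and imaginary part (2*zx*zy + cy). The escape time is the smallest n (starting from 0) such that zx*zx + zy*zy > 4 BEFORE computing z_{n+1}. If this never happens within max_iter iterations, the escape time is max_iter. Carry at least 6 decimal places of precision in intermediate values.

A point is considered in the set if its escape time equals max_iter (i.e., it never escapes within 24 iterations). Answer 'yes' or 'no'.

z_0 = 0 + 0i, c = -0.3700 + -1.0300i
Iter 1: z = -0.3700 + -1.0300i, |z|^2 = 1.1978
Iter 2: z = -1.2940 + -0.2678i, |z|^2 = 1.7462
Iter 3: z = 1.2327 + -0.3369i, |z|^2 = 1.6331
Iter 4: z = 1.0361 + -1.8607i, |z|^2 = 4.5356
Escaped at iteration 4

Answer: no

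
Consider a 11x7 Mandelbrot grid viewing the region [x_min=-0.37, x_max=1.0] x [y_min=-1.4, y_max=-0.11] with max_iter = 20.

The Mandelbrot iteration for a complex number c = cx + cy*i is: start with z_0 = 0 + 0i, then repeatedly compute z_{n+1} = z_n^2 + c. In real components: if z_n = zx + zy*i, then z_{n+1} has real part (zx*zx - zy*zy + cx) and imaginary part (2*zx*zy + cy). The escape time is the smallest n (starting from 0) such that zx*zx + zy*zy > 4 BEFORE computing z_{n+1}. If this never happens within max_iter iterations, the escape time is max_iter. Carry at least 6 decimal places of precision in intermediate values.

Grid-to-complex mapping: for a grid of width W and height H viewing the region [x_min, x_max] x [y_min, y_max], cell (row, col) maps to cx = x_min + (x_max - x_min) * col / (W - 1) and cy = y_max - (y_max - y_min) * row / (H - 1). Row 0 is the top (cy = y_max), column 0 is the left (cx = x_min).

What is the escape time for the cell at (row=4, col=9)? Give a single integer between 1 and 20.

z_0 = 0 + 0i, c = 0.8630 + -0.9700i
Iter 1: z = 0.8630 + -0.9700i, |z|^2 = 1.6857
Iter 2: z = 0.6669 + -2.6442i, |z|^2 = 7.4366
Escaped at iteration 2

Answer: 2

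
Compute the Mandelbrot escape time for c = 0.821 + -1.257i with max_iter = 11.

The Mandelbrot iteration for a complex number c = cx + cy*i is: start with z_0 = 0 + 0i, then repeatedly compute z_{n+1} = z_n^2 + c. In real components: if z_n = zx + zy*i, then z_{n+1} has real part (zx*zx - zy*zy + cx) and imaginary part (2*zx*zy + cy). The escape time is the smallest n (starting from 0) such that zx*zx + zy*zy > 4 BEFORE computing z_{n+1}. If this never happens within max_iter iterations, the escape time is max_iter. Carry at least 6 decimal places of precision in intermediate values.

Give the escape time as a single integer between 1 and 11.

Answer: 2

Derivation:
z_0 = 0 + 0i, c = 0.8210 + -1.2570i
Iter 1: z = 0.8210 + -1.2570i, |z|^2 = 2.2541
Iter 2: z = -0.0850 + -3.3210i, |z|^2 = 11.0362
Escaped at iteration 2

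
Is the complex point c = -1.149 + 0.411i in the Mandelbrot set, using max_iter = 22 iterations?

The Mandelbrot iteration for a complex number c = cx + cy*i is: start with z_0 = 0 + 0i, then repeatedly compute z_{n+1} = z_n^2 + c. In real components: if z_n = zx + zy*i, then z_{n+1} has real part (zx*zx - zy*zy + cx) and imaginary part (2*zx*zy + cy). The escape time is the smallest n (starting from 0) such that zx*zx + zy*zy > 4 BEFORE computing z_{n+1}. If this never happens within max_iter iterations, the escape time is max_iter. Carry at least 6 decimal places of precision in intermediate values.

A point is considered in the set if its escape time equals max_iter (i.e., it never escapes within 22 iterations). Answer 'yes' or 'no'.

Answer: no

Derivation:
z_0 = 0 + 0i, c = -1.1490 + 0.4110i
Iter 1: z = -1.1490 + 0.4110i, |z|^2 = 1.4891
Iter 2: z = 0.0023 + -0.5335i, |z|^2 = 0.2846
Iter 3: z = -1.4336 + 0.4086i, |z|^2 = 2.2221
Iter 4: z = 0.7393 + -0.7604i, |z|^2 = 1.1248
Iter 5: z = -1.1808 + -0.7133i, |z|^2 = 1.9030
Iter 6: z = -0.2637 + 2.0955i, |z|^2 = 4.4608
Escaped at iteration 6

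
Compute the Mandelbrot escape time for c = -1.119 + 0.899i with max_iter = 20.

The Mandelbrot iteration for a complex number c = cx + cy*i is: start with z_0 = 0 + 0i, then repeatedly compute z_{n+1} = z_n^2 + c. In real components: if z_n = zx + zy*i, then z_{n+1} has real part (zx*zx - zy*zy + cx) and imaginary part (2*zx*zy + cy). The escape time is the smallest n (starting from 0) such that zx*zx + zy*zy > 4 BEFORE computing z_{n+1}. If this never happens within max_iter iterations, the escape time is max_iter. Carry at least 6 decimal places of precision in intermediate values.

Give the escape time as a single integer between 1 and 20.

Answer: 3

Derivation:
z_0 = 0 + 0i, c = -1.1190 + 0.8990i
Iter 1: z = -1.1190 + 0.8990i, |z|^2 = 2.0604
Iter 2: z = -0.6750 + -1.1130i, |z|^2 = 1.6944
Iter 3: z = -1.9020 + 2.4016i, |z|^2 = 9.3852
Escaped at iteration 3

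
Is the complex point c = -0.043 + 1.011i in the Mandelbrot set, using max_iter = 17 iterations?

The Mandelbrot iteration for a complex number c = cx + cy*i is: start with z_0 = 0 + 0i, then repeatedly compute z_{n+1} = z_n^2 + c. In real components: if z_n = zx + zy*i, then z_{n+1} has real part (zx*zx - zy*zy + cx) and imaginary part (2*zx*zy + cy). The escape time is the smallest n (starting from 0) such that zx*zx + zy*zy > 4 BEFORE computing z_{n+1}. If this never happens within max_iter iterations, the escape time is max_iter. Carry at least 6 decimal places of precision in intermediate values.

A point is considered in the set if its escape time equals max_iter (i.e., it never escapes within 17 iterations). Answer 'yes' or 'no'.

Answer: no

Derivation:
z_0 = 0 + 0i, c = -0.0430 + 1.0110i
Iter 1: z = -0.0430 + 1.0110i, |z|^2 = 1.0240
Iter 2: z = -1.0633 + 0.9241i, |z|^2 = 1.9844
Iter 3: z = 0.2337 + -0.9540i, |z|^2 = 0.9648
Iter 4: z = -0.8986 + 0.5651i, |z|^2 = 1.1268
Iter 5: z = 0.4451 + -0.0047i, |z|^2 = 0.1981
Iter 6: z = 0.1551 + 1.0069i, |z|^2 = 1.0378
Iter 7: z = -1.0327 + 1.3233i, |z|^2 = 2.8176
Iter 8: z = -0.7276 + -1.7222i, |z|^2 = 3.4953
Iter 9: z = -2.4794 + 3.5172i, |z|^2 = 18.5180
Escaped at iteration 9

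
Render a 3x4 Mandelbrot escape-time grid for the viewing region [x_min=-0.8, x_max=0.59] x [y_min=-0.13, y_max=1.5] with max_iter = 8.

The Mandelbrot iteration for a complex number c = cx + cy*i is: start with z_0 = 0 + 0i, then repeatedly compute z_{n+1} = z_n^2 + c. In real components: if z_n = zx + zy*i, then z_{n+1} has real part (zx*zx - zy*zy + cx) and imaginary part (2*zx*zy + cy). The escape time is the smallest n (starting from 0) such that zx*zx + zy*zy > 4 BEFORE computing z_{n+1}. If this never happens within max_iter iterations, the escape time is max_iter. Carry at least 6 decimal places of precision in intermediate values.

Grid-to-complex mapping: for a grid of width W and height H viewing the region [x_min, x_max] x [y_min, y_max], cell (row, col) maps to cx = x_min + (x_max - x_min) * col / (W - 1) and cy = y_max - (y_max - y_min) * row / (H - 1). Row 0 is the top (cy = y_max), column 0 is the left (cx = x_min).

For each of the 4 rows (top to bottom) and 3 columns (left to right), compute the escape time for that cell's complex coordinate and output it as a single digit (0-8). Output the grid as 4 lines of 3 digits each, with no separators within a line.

(row=0, col=0): c = -0.8000 + 1.5000i → escape time 2
(row=0, col=1): c = -0.1050 + 1.5000i → escape time 2
(row=0, col=2): c = 0.5900 + 1.5000i → escape time 2
(row=1, col=0): c = -0.8000 + 0.9567i → escape time 3
(row=1, col=1): c = -0.1050 + 0.9567i → escape time 8
(row=1, col=2): c = 0.5900 + 0.9567i → escape time 2
(row=2, col=0): c = -0.8000 + 0.4133i → escape time 7
(row=2, col=1): c = -0.1050 + 0.4133i → escape time 8
(row=2, col=2): c = 0.5900 + 0.4133i → escape time 4
(row=3, col=0): c = -0.8000 + -0.1300i → escape time 8
(row=3, col=1): c = -0.1050 + -0.1300i → escape time 8
(row=3, col=2): c = 0.5900 + -0.1300i → escape time 4

Answer: 222
382
784
884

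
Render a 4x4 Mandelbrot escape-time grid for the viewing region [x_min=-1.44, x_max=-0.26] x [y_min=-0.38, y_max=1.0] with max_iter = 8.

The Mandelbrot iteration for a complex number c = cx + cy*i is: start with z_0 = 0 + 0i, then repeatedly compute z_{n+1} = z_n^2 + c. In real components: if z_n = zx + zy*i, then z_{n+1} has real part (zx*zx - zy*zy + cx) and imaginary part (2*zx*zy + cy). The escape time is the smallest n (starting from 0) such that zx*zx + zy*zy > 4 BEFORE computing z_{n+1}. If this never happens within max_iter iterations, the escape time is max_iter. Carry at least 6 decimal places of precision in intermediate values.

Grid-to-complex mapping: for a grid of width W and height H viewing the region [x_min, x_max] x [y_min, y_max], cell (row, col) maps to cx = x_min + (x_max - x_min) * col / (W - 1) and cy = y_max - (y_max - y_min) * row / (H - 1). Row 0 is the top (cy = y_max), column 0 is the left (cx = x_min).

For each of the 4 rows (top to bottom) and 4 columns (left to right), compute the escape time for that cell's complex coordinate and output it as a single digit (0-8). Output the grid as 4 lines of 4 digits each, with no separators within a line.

(row=0, col=0): c = -1.4400 + 1.0000i → escape time 3
(row=0, col=1): c = -1.0467 + 1.0000i → escape time 3
(row=0, col=2): c = -0.6533 + 1.0000i → escape time 4
(row=0, col=3): c = -0.2600 + 1.0000i → escape time 6
(row=1, col=0): c = -1.4400 + 0.5400i → escape time 3
(row=1, col=1): c = -1.0467 + 0.5400i → escape time 5
(row=1, col=2): c = -0.6533 + 0.5400i → escape time 8
(row=1, col=3): c = -0.2600 + 0.5400i → escape time 8
(row=2, col=0): c = -1.4400 + 0.0800i → escape time 8
(row=2, col=1): c = -1.0467 + 0.0800i → escape time 8
(row=2, col=2): c = -0.6533 + 0.0800i → escape time 8
(row=2, col=3): c = -0.2600 + 0.0800i → escape time 8
(row=3, col=0): c = -1.4400 + -0.3800i → escape time 4
(row=3, col=1): c = -1.0467 + -0.3800i → escape time 8
(row=3, col=2): c = -0.6533 + -0.3800i → escape time 8
(row=3, col=3): c = -0.2600 + -0.3800i → escape time 8

Answer: 3346
3588
8888
4888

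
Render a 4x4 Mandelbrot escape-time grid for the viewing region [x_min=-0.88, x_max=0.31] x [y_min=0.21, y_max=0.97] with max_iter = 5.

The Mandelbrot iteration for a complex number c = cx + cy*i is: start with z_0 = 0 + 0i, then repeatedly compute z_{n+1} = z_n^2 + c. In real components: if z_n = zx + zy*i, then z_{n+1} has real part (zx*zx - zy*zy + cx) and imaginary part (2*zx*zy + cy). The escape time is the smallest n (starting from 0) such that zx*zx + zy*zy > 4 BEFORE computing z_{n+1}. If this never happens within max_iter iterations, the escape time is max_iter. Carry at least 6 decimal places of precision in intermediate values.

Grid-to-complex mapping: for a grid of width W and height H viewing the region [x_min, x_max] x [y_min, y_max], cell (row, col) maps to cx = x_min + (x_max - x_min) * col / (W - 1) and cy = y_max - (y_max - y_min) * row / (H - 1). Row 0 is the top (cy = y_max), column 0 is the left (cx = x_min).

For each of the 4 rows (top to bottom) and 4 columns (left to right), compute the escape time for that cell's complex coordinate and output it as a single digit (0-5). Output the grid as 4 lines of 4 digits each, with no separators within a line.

Answer: 3453
4555
5555
5555

Derivation:
(row=0, col=0): c = -0.8800 + 0.9700i → escape time 3
(row=0, col=1): c = -0.4833 + 0.9700i → escape time 4
(row=0, col=2): c = -0.0867 + 0.9700i → escape time 5
(row=0, col=3): c = 0.3100 + 0.9700i → escape time 3
(row=1, col=0): c = -0.8800 + 0.7167i → escape time 4
(row=1, col=1): c = -0.4833 + 0.7167i → escape time 5
(row=1, col=2): c = -0.0867 + 0.7167i → escape time 5
(row=1, col=3): c = 0.3100 + 0.7167i → escape time 5
(row=2, col=0): c = -0.8800 + 0.4633i → escape time 5
(row=2, col=1): c = -0.4833 + 0.4633i → escape time 5
(row=2, col=2): c = -0.0867 + 0.4633i → escape time 5
(row=2, col=3): c = 0.3100 + 0.4633i → escape time 5
(row=3, col=0): c = -0.8800 + 0.2100i → escape time 5
(row=3, col=1): c = -0.4833 + 0.2100i → escape time 5
(row=3, col=2): c = -0.0867 + 0.2100i → escape time 5
(row=3, col=3): c = 0.3100 + 0.2100i → escape time 5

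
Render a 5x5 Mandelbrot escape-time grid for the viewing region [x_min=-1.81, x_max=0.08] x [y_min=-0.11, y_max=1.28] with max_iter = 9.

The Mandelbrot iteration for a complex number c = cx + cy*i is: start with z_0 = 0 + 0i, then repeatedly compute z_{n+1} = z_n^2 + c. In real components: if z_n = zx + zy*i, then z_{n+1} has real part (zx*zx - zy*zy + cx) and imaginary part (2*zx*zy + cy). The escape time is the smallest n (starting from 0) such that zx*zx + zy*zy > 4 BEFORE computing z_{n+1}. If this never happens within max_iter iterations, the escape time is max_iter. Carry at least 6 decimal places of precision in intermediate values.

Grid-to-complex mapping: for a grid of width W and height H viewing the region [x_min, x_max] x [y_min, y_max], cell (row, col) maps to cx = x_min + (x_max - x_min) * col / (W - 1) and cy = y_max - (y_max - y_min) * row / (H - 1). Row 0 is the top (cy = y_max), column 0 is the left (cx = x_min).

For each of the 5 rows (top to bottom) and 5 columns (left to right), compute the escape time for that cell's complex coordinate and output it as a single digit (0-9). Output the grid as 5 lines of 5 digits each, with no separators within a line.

Answer: 12332
13355
33599
47999
49999

Derivation:
(row=0, col=0): c = -1.8100 + 1.2800i → escape time 1
(row=0, col=1): c = -1.3375 + 1.2800i → escape time 2
(row=0, col=2): c = -0.8650 + 1.2800i → escape time 3
(row=0, col=3): c = -0.3925 + 1.2800i → escape time 3
(row=0, col=4): c = 0.0800 + 1.2800i → escape time 2
(row=1, col=0): c = -1.8100 + 0.9325i → escape time 1
(row=1, col=1): c = -1.3375 + 0.9325i → escape time 3
(row=1, col=2): c = -0.8650 + 0.9325i → escape time 3
(row=1, col=3): c = -0.3925 + 0.9325i → escape time 5
(row=1, col=4): c = 0.0800 + 0.9325i → escape time 5
(row=2, col=0): c = -1.8100 + 0.5850i → escape time 3
(row=2, col=1): c = -1.3375 + 0.5850i → escape time 3
(row=2, col=2): c = -0.8650 + 0.5850i → escape time 5
(row=2, col=3): c = -0.3925 + 0.5850i → escape time 9
(row=2, col=4): c = 0.0800 + 0.5850i → escape time 9
(row=3, col=0): c = -1.8100 + 0.2375i → escape time 4
(row=3, col=1): c = -1.3375 + 0.2375i → escape time 7
(row=3, col=2): c = -0.8650 + 0.2375i → escape time 9
(row=3, col=3): c = -0.3925 + 0.2375i → escape time 9
(row=3, col=4): c = 0.0800 + 0.2375i → escape time 9
(row=4, col=0): c = -1.8100 + -0.1100i → escape time 4
(row=4, col=1): c = -1.3375 + -0.1100i → escape time 9
(row=4, col=2): c = -0.8650 + -0.1100i → escape time 9
(row=4, col=3): c = -0.3925 + -0.1100i → escape time 9
(row=4, col=4): c = 0.0800 + -0.1100i → escape time 9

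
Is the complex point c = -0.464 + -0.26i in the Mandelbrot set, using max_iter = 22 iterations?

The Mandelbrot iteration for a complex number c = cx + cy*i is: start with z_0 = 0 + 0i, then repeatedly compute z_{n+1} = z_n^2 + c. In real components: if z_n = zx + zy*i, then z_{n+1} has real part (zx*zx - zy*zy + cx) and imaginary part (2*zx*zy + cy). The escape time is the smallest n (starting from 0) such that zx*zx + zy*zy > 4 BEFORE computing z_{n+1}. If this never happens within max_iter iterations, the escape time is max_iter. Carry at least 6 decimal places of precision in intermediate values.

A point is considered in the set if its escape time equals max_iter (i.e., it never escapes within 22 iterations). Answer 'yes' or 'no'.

z_0 = 0 + 0i, c = -0.4640 + -0.2600i
Iter 1: z = -0.4640 + -0.2600i, |z|^2 = 0.2829
Iter 2: z = -0.3163 + -0.0187i, |z|^2 = 0.1004
Iter 3: z = -0.3643 + -0.2482i, |z|^2 = 0.1943
Iter 4: z = -0.3929 + -0.0792i, |z|^2 = 0.1606
Iter 5: z = -0.3159 + -0.1978i, |z|^2 = 0.1389
Iter 6: z = -0.4033 + -0.1350i, |z|^2 = 0.1809
Iter 7: z = -0.3196 + -0.1511i, |z|^2 = 0.1250
Iter 8: z = -0.3847 + -0.1634i, |z|^2 = 0.1747
Iter 9: z = -0.3427 + -0.1343i, |z|^2 = 0.1355
Iter 10: z = -0.3646 + -0.1680i, |z|^2 = 0.1611
Iter 11: z = -0.3593 + -0.1375i, |z|^2 = 0.1480
Iter 12: z = -0.3538 + -0.1612i, |z|^2 = 0.1512
Iter 13: z = -0.3648 + -0.1459i, |z|^2 = 0.1544
Iter 14: z = -0.3522 + -0.1535i, |z|^2 = 0.1476
Iter 15: z = -0.3635 + -0.1519i, |z|^2 = 0.1552
Iter 16: z = -0.3549 + -0.1496i, |z|^2 = 0.1484
Iter 17: z = -0.3604 + -0.1538i, |z|^2 = 0.1536
Iter 18: z = -0.3578 + -0.1491i, |z|^2 = 0.1502
Iter 19: z = -0.3582 + -0.1533i, |z|^2 = 0.1518
Iter 20: z = -0.3592 + -0.1502i, |z|^2 = 0.1515
Iter 21: z = -0.3576 + -0.1521i, |z|^2 = 0.1510
Did not escape in 22 iterations → in set

Answer: yes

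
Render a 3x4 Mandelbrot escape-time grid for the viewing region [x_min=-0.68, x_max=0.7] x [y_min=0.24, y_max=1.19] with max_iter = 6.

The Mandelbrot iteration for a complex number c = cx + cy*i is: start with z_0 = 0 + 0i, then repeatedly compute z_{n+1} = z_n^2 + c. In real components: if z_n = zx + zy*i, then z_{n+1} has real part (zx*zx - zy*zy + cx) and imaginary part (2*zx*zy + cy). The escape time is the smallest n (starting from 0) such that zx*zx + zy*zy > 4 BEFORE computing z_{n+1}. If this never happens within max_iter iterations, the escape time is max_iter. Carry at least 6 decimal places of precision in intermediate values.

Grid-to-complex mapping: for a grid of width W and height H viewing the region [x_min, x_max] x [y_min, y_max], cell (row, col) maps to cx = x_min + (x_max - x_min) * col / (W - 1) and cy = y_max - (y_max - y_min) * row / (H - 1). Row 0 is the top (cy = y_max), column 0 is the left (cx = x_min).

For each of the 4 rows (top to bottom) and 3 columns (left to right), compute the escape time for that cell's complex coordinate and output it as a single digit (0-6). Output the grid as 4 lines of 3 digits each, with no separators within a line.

Answer: 332
462
663
663

Derivation:
(row=0, col=0): c = -0.6800 + 1.1900i → escape time 3
(row=0, col=1): c = 0.0100 + 1.1900i → escape time 3
(row=0, col=2): c = 0.7000 + 1.1900i → escape time 2
(row=1, col=0): c = -0.6800 + 0.8733i → escape time 4
(row=1, col=1): c = 0.0100 + 0.8733i → escape time 6
(row=1, col=2): c = 0.7000 + 0.8733i → escape time 2
(row=2, col=0): c = -0.6800 + 0.5567i → escape time 6
(row=2, col=1): c = 0.0100 + 0.5567i → escape time 6
(row=2, col=2): c = 0.7000 + 0.5567i → escape time 3
(row=3, col=0): c = -0.6800 + 0.2400i → escape time 6
(row=3, col=1): c = 0.0100 + 0.2400i → escape time 6
(row=3, col=2): c = 0.7000 + 0.2400i → escape time 3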